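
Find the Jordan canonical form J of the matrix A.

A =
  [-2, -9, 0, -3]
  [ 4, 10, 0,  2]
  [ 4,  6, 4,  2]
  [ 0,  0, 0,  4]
J_2(4) ⊕ J_1(4) ⊕ J_1(4)

The characteristic polynomial is
  det(x·I − A) = x^4 - 16*x^3 + 96*x^2 - 256*x + 256 = (x - 4)^4

Eigenvalues and multiplicities (the geometric multiplicity of λ is n − rank(A − λI), which equals the number of Jordan blocks for λ):
  λ = 4: algebraic multiplicity = 4, geometric multiplicity = 3

Determining the block sizes for each eigenvalue:
  λ = 4: 3 blocks summing to 4 forces exactly one block of size 2 and the rest size 1 → block sizes [2, 1, 1]

Assembling the blocks gives a Jordan form
J =
  [4, 1, 0, 0]
  [0, 4, 0, 0]
  [0, 0, 4, 0]
  [0, 0, 0, 4]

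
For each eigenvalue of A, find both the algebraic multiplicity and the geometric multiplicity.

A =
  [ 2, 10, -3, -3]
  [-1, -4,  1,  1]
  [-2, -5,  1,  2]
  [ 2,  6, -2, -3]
λ = -1: alg = 4, geom = 2

Step 1 — factor the characteristic polynomial to read off the algebraic multiplicities:
  χ_A(x) = (x + 1)^4

Step 2 — compute geometric multiplicities via the rank-nullity identity g(λ) = n − rank(A − λI):
  rank(A − (-1)·I) = 2, so dim ker(A − (-1)·I) = n − 2 = 2

Summary:
  λ = -1: algebraic multiplicity = 4, geometric multiplicity = 2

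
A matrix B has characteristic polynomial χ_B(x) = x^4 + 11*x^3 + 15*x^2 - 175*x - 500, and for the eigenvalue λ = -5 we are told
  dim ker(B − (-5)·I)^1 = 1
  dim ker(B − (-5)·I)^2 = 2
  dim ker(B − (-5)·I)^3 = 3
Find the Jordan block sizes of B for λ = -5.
Block sizes for λ = -5: [3]

From the dimensions of kernels of powers, the number of Jordan blocks of size at least j is d_j − d_{j−1} where d_j = dim ker(N^j) (with d_0 = 0). Computing the differences gives [1, 1, 1].
The number of blocks of size exactly k is (#blocks of size ≥ k) − (#blocks of size ≥ k + 1), so the partition is: 1 block(s) of size 3.
In nonincreasing order the block sizes are [3].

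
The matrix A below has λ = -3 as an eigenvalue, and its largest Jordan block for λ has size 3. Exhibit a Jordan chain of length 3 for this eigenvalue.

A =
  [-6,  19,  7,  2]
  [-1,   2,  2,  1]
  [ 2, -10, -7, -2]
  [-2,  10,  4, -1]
A Jordan chain for λ = -3 of length 3:
v_1 = (-12, -4, 8, -8)ᵀ
v_2 = (19, 5, -10, 10)ᵀ
v_3 = (0, 1, 0, 0)ᵀ

Let N = A − (-3)·I. We want v_3 with N^3 v_3 = 0 but N^2 v_3 ≠ 0; then v_{j-1} := N · v_j for j = 3, …, 2.

Pick v_3 = (0, 1, 0, 0)ᵀ.
Then v_2 = N · v_3 = (19, 5, -10, 10)ᵀ.
Then v_1 = N · v_2 = (-12, -4, 8, -8)ᵀ.

Sanity check: (A − (-3)·I) v_1 = (0, 0, 0, 0)ᵀ = 0. ✓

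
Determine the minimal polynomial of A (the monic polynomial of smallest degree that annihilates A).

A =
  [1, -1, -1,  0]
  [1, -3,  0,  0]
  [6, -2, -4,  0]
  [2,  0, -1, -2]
x^3 + 6*x^2 + 12*x + 8

The characteristic polynomial is χ_A(x) = (x + 2)^4, so the eigenvalues are known. The minimal polynomial is
  m_A(x) = Π_λ (x − λ)^{k_λ}
where k_λ is the size of the *largest* Jordan block for λ (equivalently, the smallest k with (A − λI)^k v = 0 for every generalised eigenvector v of λ).

  λ = -2: largest Jordan block has size 3, contributing (x + 2)^3

So m_A(x) = (x + 2)^3 = x^3 + 6*x^2 + 12*x + 8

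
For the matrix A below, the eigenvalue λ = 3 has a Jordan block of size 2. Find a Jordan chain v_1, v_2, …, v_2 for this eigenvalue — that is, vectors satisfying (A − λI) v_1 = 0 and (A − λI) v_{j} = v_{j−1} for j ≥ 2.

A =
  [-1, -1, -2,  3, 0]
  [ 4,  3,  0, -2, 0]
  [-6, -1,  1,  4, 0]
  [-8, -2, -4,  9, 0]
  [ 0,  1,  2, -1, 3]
A Jordan chain for λ = 3 of length 2:
v_1 = (-4, 4, -6, -8, 0)ᵀ
v_2 = (1, 0, 0, 0, 0)ᵀ

Let N = A − (3)·I. We want v_2 with N^2 v_2 = 0 but N^1 v_2 ≠ 0; then v_{j-1} := N · v_j for j = 2, …, 2.

Pick v_2 = (1, 0, 0, 0, 0)ᵀ.
Then v_1 = N · v_2 = (-4, 4, -6, -8, 0)ᵀ.

Sanity check: (A − (3)·I) v_1 = (0, 0, 0, 0, 0)ᵀ = 0. ✓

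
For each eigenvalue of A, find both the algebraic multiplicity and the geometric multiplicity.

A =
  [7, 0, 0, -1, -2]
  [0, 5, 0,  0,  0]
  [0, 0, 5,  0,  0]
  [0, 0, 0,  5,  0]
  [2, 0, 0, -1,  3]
λ = 5: alg = 5, geom = 4

Step 1 — factor the characteristic polynomial to read off the algebraic multiplicities:
  χ_A(x) = (x - 5)^5

Step 2 — compute geometric multiplicities via the rank-nullity identity g(λ) = n − rank(A − λI):
  rank(A − (5)·I) = 1, so dim ker(A − (5)·I) = n − 1 = 4

Summary:
  λ = 5: algebraic multiplicity = 5, geometric multiplicity = 4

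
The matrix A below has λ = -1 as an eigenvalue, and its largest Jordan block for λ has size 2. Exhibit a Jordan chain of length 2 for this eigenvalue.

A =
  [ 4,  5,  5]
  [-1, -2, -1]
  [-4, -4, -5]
A Jordan chain for λ = -1 of length 2:
v_1 = (5, -1, -4)ᵀ
v_2 = (1, 0, 0)ᵀ

Let N = A − (-1)·I. We want v_2 with N^2 v_2 = 0 but N^1 v_2 ≠ 0; then v_{j-1} := N · v_j for j = 2, …, 2.

Pick v_2 = (1, 0, 0)ᵀ.
Then v_1 = N · v_2 = (5, -1, -4)ᵀ.

Sanity check: (A − (-1)·I) v_1 = (0, 0, 0)ᵀ = 0. ✓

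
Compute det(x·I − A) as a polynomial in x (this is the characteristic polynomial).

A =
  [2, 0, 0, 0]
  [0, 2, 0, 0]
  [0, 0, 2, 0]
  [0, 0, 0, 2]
x^4 - 8*x^3 + 24*x^2 - 32*x + 16

Expanding det(x·I − A) (e.g. by cofactor expansion or by noting that A is similar to its Jordan form J, which has the same characteristic polynomial as A) gives
  χ_A(x) = x^4 - 8*x^3 + 24*x^2 - 32*x + 16
which factors as (x - 2)^4. The eigenvalues (with algebraic multiplicities) are λ = 2 with multiplicity 4.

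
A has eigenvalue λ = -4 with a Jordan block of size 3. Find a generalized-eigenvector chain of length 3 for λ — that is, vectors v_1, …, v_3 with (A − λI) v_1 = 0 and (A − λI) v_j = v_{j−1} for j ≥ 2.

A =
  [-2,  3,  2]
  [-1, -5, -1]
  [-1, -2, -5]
A Jordan chain for λ = -4 of length 3:
v_1 = (-1, 0, 1)ᵀ
v_2 = (2, -1, -1)ᵀ
v_3 = (1, 0, 0)ᵀ

Let N = A − (-4)·I. We want v_3 with N^3 v_3 = 0 but N^2 v_3 ≠ 0; then v_{j-1} := N · v_j for j = 3, …, 2.

Pick v_3 = (1, 0, 0)ᵀ.
Then v_2 = N · v_3 = (2, -1, -1)ᵀ.
Then v_1 = N · v_2 = (-1, 0, 1)ᵀ.

Sanity check: (A − (-4)·I) v_1 = (0, 0, 0)ᵀ = 0. ✓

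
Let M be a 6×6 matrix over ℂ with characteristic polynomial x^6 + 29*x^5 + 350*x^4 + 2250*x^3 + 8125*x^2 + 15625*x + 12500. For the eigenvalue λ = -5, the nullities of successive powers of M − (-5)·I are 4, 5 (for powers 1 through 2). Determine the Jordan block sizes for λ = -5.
Block sizes for λ = -5: [2, 1, 1, 1]

From the dimensions of kernels of powers, the number of Jordan blocks of size at least j is d_j − d_{j−1} where d_j = dim ker(N^j) (with d_0 = 0). Computing the differences gives [4, 1].
The number of blocks of size exactly k is (#blocks of size ≥ k) − (#blocks of size ≥ k + 1), so the partition is: 3 block(s) of size 1, 1 block(s) of size 2.
In nonincreasing order the block sizes are [2, 1, 1, 1].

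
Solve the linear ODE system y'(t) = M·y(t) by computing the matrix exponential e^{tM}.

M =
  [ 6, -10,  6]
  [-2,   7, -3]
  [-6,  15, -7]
e^{tM} =
  [4*t*exp(2*t) + exp(2*t), -10*t*exp(2*t), 6*t*exp(2*t)]
  [-2*t*exp(2*t), 5*t*exp(2*t) + exp(2*t), -3*t*exp(2*t)]
  [-6*t*exp(2*t), 15*t*exp(2*t), -9*t*exp(2*t) + exp(2*t)]

Strategy: write M = P · J · P⁻¹ where J is a Jordan canonical form, so e^{tM} = P · e^{tJ} · P⁻¹, and e^{tJ} can be computed block-by-block.

M has Jordan form
J =
  [2, 1, 0]
  [0, 2, 0]
  [0, 0, 2]
(up to reordering of blocks).

Per-block formulas:
  For a 2×2 Jordan block J_2(2): exp(t · J_2(2)) = e^(2t)·(I + t·N), where N is the 2×2 nilpotent shift.
  For a 1×1 block at λ = 2: exp(t · [2]) = [e^(2t)].

After assembling e^{tJ} and conjugating by P, we get:

e^{tM} =
  [4*t*exp(2*t) + exp(2*t), -10*t*exp(2*t), 6*t*exp(2*t)]
  [-2*t*exp(2*t), 5*t*exp(2*t) + exp(2*t), -3*t*exp(2*t)]
  [-6*t*exp(2*t), 15*t*exp(2*t), -9*t*exp(2*t) + exp(2*t)]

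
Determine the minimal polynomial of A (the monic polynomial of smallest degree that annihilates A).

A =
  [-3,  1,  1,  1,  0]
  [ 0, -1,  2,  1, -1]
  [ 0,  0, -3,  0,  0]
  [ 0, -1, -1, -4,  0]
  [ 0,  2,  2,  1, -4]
x^3 + 9*x^2 + 27*x + 27

The characteristic polynomial is χ_A(x) = (x + 3)^5, so the eigenvalues are known. The minimal polynomial is
  m_A(x) = Π_λ (x − λ)^{k_λ}
where k_λ is the size of the *largest* Jordan block for λ (equivalently, the smallest k with (A − λI)^k v = 0 for every generalised eigenvector v of λ).

  λ = -3: largest Jordan block has size 3, contributing (x + 3)^3

So m_A(x) = (x + 3)^3 = x^3 + 9*x^2 + 27*x + 27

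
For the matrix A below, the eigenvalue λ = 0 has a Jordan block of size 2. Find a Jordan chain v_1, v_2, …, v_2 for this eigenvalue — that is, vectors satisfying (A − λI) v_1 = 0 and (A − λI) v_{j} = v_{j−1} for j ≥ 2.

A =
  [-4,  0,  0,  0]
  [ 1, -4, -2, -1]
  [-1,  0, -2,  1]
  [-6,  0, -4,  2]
A Jordan chain for λ = 0 of length 2:
v_1 = (0, -2, 2, 4)ᵀ
v_2 = (0, 1, -1, 0)ᵀ

Let N = A − (0)·I. We want v_2 with N^2 v_2 = 0 but N^1 v_2 ≠ 0; then v_{j-1} := N · v_j for j = 2, …, 2.

Pick v_2 = (0, 1, -1, 0)ᵀ.
Then v_1 = N · v_2 = (0, -2, 2, 4)ᵀ.

Sanity check: (A − (0)·I) v_1 = (0, 0, 0, 0)ᵀ = 0. ✓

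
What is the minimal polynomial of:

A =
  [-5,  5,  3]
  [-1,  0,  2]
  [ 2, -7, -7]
x^3 + 12*x^2 + 48*x + 64

The characteristic polynomial is χ_A(x) = (x + 4)^3, so the eigenvalues are known. The minimal polynomial is
  m_A(x) = Π_λ (x − λ)^{k_λ}
where k_λ is the size of the *largest* Jordan block for λ (equivalently, the smallest k with (A − λI)^k v = 0 for every generalised eigenvector v of λ).

  λ = -4: largest Jordan block has size 3, contributing (x + 4)^3

So m_A(x) = (x + 4)^3 = x^3 + 12*x^2 + 48*x + 64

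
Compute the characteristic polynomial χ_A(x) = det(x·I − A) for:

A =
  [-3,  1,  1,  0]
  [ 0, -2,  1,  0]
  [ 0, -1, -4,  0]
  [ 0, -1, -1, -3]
x^4 + 12*x^3 + 54*x^2 + 108*x + 81

Expanding det(x·I − A) (e.g. by cofactor expansion or by noting that A is similar to its Jordan form J, which has the same characteristic polynomial as A) gives
  χ_A(x) = x^4 + 12*x^3 + 54*x^2 + 108*x + 81
which factors as (x + 3)^4. The eigenvalues (with algebraic multiplicities) are λ = -3 with multiplicity 4.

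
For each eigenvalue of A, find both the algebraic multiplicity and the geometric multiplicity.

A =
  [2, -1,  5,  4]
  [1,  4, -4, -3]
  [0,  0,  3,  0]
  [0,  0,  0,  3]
λ = 3: alg = 4, geom = 2

Step 1 — factor the characteristic polynomial to read off the algebraic multiplicities:
  χ_A(x) = (x - 3)^4

Step 2 — compute geometric multiplicities via the rank-nullity identity g(λ) = n − rank(A − λI):
  rank(A − (3)·I) = 2, so dim ker(A − (3)·I) = n − 2 = 2

Summary:
  λ = 3: algebraic multiplicity = 4, geometric multiplicity = 2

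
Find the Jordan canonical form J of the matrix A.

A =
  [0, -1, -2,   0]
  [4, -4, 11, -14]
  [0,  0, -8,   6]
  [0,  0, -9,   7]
J_3(-2) ⊕ J_1(1)

The characteristic polynomial is
  det(x·I − A) = x^4 + 5*x^3 + 6*x^2 - 4*x - 8 = (x - 1)*(x + 2)^3

Eigenvalues and multiplicities (the geometric multiplicity of λ is n − rank(A − λI), which equals the number of Jordan blocks for λ):
  λ = -2: algebraic multiplicity = 3, geometric multiplicity = 1
  λ = 1: algebraic multiplicity = 1, geometric multiplicity = 1

Determining the block sizes for each eigenvalue:
  λ = -2: one block (gm = 1), so the single block has size am = 3 → block sizes [3]
  λ = 1: one block (gm = 1), so the single block has size am = 1 → block sizes [1]

Assembling the blocks gives a Jordan form
J =
  [-2,  1,  0, 0]
  [ 0, -2,  1, 0]
  [ 0,  0, -2, 0]
  [ 0,  0,  0, 1]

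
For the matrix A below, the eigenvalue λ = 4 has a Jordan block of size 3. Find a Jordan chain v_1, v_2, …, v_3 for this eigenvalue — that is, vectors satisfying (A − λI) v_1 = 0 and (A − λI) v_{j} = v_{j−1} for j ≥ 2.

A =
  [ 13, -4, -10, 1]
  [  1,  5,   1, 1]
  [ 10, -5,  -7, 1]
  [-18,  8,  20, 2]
A Jordan chain for λ = 4 of length 3:
v_1 = (8, 4, 4, -16)ᵀ
v_2 = (-2, 7, -5, 4)ᵀ
v_3 = (2, 5, 0, 0)ᵀ

Let N = A − (4)·I. We want v_3 with N^3 v_3 = 0 but N^2 v_3 ≠ 0; then v_{j-1} := N · v_j for j = 3, …, 2.

Pick v_3 = (2, 5, 0, 0)ᵀ.
Then v_2 = N · v_3 = (-2, 7, -5, 4)ᵀ.
Then v_1 = N · v_2 = (8, 4, 4, -16)ᵀ.

Sanity check: (A − (4)·I) v_1 = (0, 0, 0, 0)ᵀ = 0. ✓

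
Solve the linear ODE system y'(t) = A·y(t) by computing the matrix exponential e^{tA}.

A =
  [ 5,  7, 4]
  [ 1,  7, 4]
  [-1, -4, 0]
e^{tA} =
  [2*t^2*exp(4*t) + t*exp(4*t) + exp(4*t), 6*t^2*exp(4*t) + 7*t*exp(4*t), 8*t^2*exp(4*t) + 4*t*exp(4*t)]
  [t*exp(4*t), 3*t*exp(4*t) + exp(4*t), 4*t*exp(4*t)]
  [-t^2*exp(4*t)/2 - t*exp(4*t), -3*t^2*exp(4*t)/2 - 4*t*exp(4*t), -2*t^2*exp(4*t) - 4*t*exp(4*t) + exp(4*t)]

Strategy: write A = P · J · P⁻¹ where J is a Jordan canonical form, so e^{tA} = P · e^{tJ} · P⁻¹, and e^{tJ} can be computed block-by-block.

A has Jordan form
J =
  [4, 1, 0]
  [0, 4, 1]
  [0, 0, 4]
(up to reordering of blocks).

Per-block formulas:
  For a 3×3 Jordan block J_3(4): exp(t · J_3(4)) = e^(4t)·(I + t·N + (t^2/2)·N^2), where N is the 3×3 nilpotent shift.

After assembling e^{tJ} and conjugating by P, we get:

e^{tA} =
  [2*t^2*exp(4*t) + t*exp(4*t) + exp(4*t), 6*t^2*exp(4*t) + 7*t*exp(4*t), 8*t^2*exp(4*t) + 4*t*exp(4*t)]
  [t*exp(4*t), 3*t*exp(4*t) + exp(4*t), 4*t*exp(4*t)]
  [-t^2*exp(4*t)/2 - t*exp(4*t), -3*t^2*exp(4*t)/2 - 4*t*exp(4*t), -2*t^2*exp(4*t) - 4*t*exp(4*t) + exp(4*t)]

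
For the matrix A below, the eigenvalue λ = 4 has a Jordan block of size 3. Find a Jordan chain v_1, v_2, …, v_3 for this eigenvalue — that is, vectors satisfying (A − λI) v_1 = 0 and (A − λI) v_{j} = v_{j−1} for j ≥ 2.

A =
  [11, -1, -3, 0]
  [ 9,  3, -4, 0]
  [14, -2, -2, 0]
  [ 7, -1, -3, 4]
A Jordan chain for λ = 4 of length 3:
v_1 = (-2, -2, -4, -2)ᵀ
v_2 = (7, 9, 14, 7)ᵀ
v_3 = (1, 0, 0, 0)ᵀ

Let N = A − (4)·I. We want v_3 with N^3 v_3 = 0 but N^2 v_3 ≠ 0; then v_{j-1} := N · v_j for j = 3, …, 2.

Pick v_3 = (1, 0, 0, 0)ᵀ.
Then v_2 = N · v_3 = (7, 9, 14, 7)ᵀ.
Then v_1 = N · v_2 = (-2, -2, -4, -2)ᵀ.

Sanity check: (A − (4)·I) v_1 = (0, 0, 0, 0)ᵀ = 0. ✓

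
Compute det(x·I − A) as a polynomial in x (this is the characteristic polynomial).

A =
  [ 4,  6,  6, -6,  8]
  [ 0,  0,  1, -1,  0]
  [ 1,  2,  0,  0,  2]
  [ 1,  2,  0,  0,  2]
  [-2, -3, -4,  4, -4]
x^5

Expanding det(x·I − A) (e.g. by cofactor expansion or by noting that A is similar to its Jordan form J, which has the same characteristic polynomial as A) gives
  χ_A(x) = x^5
which factors as x^5. The eigenvalues (with algebraic multiplicities) are λ = 0 with multiplicity 5.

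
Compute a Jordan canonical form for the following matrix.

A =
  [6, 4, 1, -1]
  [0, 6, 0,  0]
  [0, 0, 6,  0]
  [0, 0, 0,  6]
J_2(6) ⊕ J_1(6) ⊕ J_1(6)

The characteristic polynomial is
  det(x·I − A) = x^4 - 24*x^3 + 216*x^2 - 864*x + 1296 = (x - 6)^4

Eigenvalues and multiplicities (the geometric multiplicity of λ is n − rank(A − λI), which equals the number of Jordan blocks for λ):
  λ = 6: algebraic multiplicity = 4, geometric multiplicity = 3

Determining the block sizes for each eigenvalue:
  λ = 6: 3 blocks summing to 4 forces exactly one block of size 2 and the rest size 1 → block sizes [2, 1, 1]

Assembling the blocks gives a Jordan form
J =
  [6, 1, 0, 0]
  [0, 6, 0, 0]
  [0, 0, 6, 0]
  [0, 0, 0, 6]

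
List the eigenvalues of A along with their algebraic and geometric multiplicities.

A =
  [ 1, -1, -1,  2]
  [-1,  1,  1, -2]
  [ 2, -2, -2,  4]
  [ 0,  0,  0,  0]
λ = 0: alg = 4, geom = 3

Step 1 — factor the characteristic polynomial to read off the algebraic multiplicities:
  χ_A(x) = x^4

Step 2 — compute geometric multiplicities via the rank-nullity identity g(λ) = n − rank(A − λI):
  rank(A − (0)·I) = 1, so dim ker(A − (0)·I) = n − 1 = 3

Summary:
  λ = 0: algebraic multiplicity = 4, geometric multiplicity = 3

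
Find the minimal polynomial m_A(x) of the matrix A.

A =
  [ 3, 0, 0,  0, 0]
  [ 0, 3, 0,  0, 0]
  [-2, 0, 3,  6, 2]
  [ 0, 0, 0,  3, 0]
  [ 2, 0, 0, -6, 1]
x^2 - 4*x + 3

The characteristic polynomial is χ_A(x) = (x - 3)^4*(x - 1), so the eigenvalues are known. The minimal polynomial is
  m_A(x) = Π_λ (x − λ)^{k_λ}
where k_λ is the size of the *largest* Jordan block for λ (equivalently, the smallest k with (A − λI)^k v = 0 for every generalised eigenvector v of λ).

  λ = 1: largest Jordan block has size 1, contributing (x − 1)
  λ = 3: largest Jordan block has size 1, contributing (x − 3)

So m_A(x) = (x - 3)*(x - 1) = x^2 - 4*x + 3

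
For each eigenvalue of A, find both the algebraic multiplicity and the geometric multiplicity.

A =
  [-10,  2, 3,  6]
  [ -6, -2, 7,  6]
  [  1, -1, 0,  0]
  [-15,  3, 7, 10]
λ = -2: alg = 3, geom = 1; λ = 4: alg = 1, geom = 1

Step 1 — factor the characteristic polynomial to read off the algebraic multiplicities:
  χ_A(x) = (x - 4)*(x + 2)^3

Step 2 — compute geometric multiplicities via the rank-nullity identity g(λ) = n − rank(A − λI):
  rank(A − (-2)·I) = 3, so dim ker(A − (-2)·I) = n − 3 = 1
  rank(A − (4)·I) = 3, so dim ker(A − (4)·I) = n − 3 = 1

Summary:
  λ = -2: algebraic multiplicity = 3, geometric multiplicity = 1
  λ = 4: algebraic multiplicity = 1, geometric multiplicity = 1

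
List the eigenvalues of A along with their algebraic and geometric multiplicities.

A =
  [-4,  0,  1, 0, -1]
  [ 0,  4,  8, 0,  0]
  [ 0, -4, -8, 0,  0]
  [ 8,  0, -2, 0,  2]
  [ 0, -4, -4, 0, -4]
λ = -4: alg = 3, geom = 2; λ = 0: alg = 2, geom = 2

Step 1 — factor the characteristic polynomial to read off the algebraic multiplicities:
  χ_A(x) = x^2*(x + 4)^3

Step 2 — compute geometric multiplicities via the rank-nullity identity g(λ) = n − rank(A − λI):
  rank(A − (-4)·I) = 3, so dim ker(A − (-4)·I) = n − 3 = 2
  rank(A − (0)·I) = 3, so dim ker(A − (0)·I) = n − 3 = 2

Summary:
  λ = -4: algebraic multiplicity = 3, geometric multiplicity = 2
  λ = 0: algebraic multiplicity = 2, geometric multiplicity = 2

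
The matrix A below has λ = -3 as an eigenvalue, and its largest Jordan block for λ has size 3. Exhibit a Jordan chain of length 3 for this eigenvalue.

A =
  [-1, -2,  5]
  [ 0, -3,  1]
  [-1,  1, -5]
A Jordan chain for λ = -3 of length 3:
v_1 = (-1, -1, 0)ᵀ
v_2 = (2, 0, -1)ᵀ
v_3 = (1, 0, 0)ᵀ

Let N = A − (-3)·I. We want v_3 with N^3 v_3 = 0 but N^2 v_3 ≠ 0; then v_{j-1} := N · v_j for j = 3, …, 2.

Pick v_3 = (1, 0, 0)ᵀ.
Then v_2 = N · v_3 = (2, 0, -1)ᵀ.
Then v_1 = N · v_2 = (-1, -1, 0)ᵀ.

Sanity check: (A − (-3)·I) v_1 = (0, 0, 0)ᵀ = 0. ✓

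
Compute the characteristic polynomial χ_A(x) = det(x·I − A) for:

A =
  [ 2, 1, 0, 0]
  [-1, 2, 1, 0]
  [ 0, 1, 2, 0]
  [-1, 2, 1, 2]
x^4 - 8*x^3 + 24*x^2 - 32*x + 16

Expanding det(x·I − A) (e.g. by cofactor expansion or by noting that A is similar to its Jordan form J, which has the same characteristic polynomial as A) gives
  χ_A(x) = x^4 - 8*x^3 + 24*x^2 - 32*x + 16
which factors as (x - 2)^4. The eigenvalues (with algebraic multiplicities) are λ = 2 with multiplicity 4.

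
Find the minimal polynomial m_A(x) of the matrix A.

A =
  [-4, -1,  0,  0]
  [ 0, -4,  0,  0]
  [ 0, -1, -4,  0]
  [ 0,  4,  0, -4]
x^2 + 8*x + 16

The characteristic polynomial is χ_A(x) = (x + 4)^4, so the eigenvalues are known. The minimal polynomial is
  m_A(x) = Π_λ (x − λ)^{k_λ}
where k_λ is the size of the *largest* Jordan block for λ (equivalently, the smallest k with (A − λI)^k v = 0 for every generalised eigenvector v of λ).

  λ = -4: largest Jordan block has size 2, contributing (x + 4)^2

So m_A(x) = (x + 4)^2 = x^2 + 8*x + 16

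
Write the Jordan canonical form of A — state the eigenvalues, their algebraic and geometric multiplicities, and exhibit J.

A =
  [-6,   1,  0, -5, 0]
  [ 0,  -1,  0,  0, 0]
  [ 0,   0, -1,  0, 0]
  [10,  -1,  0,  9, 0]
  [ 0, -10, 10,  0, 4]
J_2(-1) ⊕ J_1(-1) ⊕ J_1(4) ⊕ J_1(4)

The characteristic polynomial is
  det(x·I − A) = x^5 - 5*x^4 - 5*x^3 + 25*x^2 + 40*x + 16 = (x - 4)^2*(x + 1)^3

Eigenvalues and multiplicities (the geometric multiplicity of λ is n − rank(A − λI), which equals the number of Jordan blocks for λ):
  λ = -1: algebraic multiplicity = 3, geometric multiplicity = 2
  λ = 4: algebraic multiplicity = 2, geometric multiplicity = 2

Determining the block sizes for each eigenvalue:
  λ = -1: 2 blocks summing to 3 forces exactly one block of size 2 and the rest size 1 → block sizes [2, 1]
  λ = 4: gm = am = 2, so every block has size 1 → block sizes [1, 1]

Assembling the blocks gives a Jordan form
J =
  [-1,  1,  0, 0, 0]
  [ 0, -1,  0, 0, 0]
  [ 0,  0, -1, 0, 0]
  [ 0,  0,  0, 4, 0]
  [ 0,  0,  0, 0, 4]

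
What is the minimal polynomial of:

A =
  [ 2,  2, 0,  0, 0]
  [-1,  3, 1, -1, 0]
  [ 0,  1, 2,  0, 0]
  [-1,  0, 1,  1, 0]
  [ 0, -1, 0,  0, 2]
x^3 - 6*x^2 + 12*x - 8

The characteristic polynomial is χ_A(x) = (x - 2)^5, so the eigenvalues are known. The minimal polynomial is
  m_A(x) = Π_λ (x − λ)^{k_λ}
where k_λ is the size of the *largest* Jordan block for λ (equivalently, the smallest k with (A − λI)^k v = 0 for every generalised eigenvector v of λ).

  λ = 2: largest Jordan block has size 3, contributing (x − 2)^3

So m_A(x) = (x - 2)^3 = x^3 - 6*x^2 + 12*x - 8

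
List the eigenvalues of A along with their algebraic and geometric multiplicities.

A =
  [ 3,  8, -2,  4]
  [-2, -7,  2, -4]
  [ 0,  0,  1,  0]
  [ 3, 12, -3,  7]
λ = 1: alg = 4, geom = 3

Step 1 — factor the characteristic polynomial to read off the algebraic multiplicities:
  χ_A(x) = (x - 1)^4

Step 2 — compute geometric multiplicities via the rank-nullity identity g(λ) = n − rank(A − λI):
  rank(A − (1)·I) = 1, so dim ker(A − (1)·I) = n − 1 = 3

Summary:
  λ = 1: algebraic multiplicity = 4, geometric multiplicity = 3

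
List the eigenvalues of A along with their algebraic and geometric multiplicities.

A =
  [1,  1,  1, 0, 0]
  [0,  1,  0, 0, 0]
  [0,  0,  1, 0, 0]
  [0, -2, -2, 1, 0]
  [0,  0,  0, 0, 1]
λ = 1: alg = 5, geom = 4

Step 1 — factor the characteristic polynomial to read off the algebraic multiplicities:
  χ_A(x) = (x - 1)^5

Step 2 — compute geometric multiplicities via the rank-nullity identity g(λ) = n − rank(A − λI):
  rank(A − (1)·I) = 1, so dim ker(A − (1)·I) = n − 1 = 4

Summary:
  λ = 1: algebraic multiplicity = 5, geometric multiplicity = 4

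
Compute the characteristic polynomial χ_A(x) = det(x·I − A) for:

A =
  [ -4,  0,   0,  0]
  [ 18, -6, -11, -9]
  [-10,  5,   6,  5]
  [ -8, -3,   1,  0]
x^4 + 4*x^3 - 13*x^2 - 40*x + 48

Expanding det(x·I − A) (e.g. by cofactor expansion or by noting that A is similar to its Jordan form J, which has the same characteristic polynomial as A) gives
  χ_A(x) = x^4 + 4*x^3 - 13*x^2 - 40*x + 48
which factors as (x - 3)*(x - 1)*(x + 4)^2. The eigenvalues (with algebraic multiplicities) are λ = -4 with multiplicity 2, λ = 1 with multiplicity 1, λ = 3 with multiplicity 1.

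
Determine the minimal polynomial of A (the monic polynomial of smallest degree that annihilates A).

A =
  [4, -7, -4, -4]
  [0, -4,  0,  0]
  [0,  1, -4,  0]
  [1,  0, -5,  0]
x^4 + 4*x^3 - 12*x^2 - 32*x + 64

The characteristic polynomial is χ_A(x) = (x - 2)^2*(x + 4)^2, so the eigenvalues are known. The minimal polynomial is
  m_A(x) = Π_λ (x − λ)^{k_λ}
where k_λ is the size of the *largest* Jordan block for λ (equivalently, the smallest k with (A − λI)^k v = 0 for every generalised eigenvector v of λ).

  λ = -4: largest Jordan block has size 2, contributing (x + 4)^2
  λ = 2: largest Jordan block has size 2, contributing (x − 2)^2

So m_A(x) = (x - 2)^2*(x + 4)^2 = x^4 + 4*x^3 - 12*x^2 - 32*x + 64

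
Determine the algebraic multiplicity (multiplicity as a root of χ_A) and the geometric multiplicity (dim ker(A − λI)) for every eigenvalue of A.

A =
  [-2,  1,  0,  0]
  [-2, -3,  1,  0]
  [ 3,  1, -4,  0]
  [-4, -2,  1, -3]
λ = -3: alg = 4, geom = 2

Step 1 — factor the characteristic polynomial to read off the algebraic multiplicities:
  χ_A(x) = (x + 3)^4

Step 2 — compute geometric multiplicities via the rank-nullity identity g(λ) = n − rank(A − λI):
  rank(A − (-3)·I) = 2, so dim ker(A − (-3)·I) = n − 2 = 2

Summary:
  λ = -3: algebraic multiplicity = 4, geometric multiplicity = 2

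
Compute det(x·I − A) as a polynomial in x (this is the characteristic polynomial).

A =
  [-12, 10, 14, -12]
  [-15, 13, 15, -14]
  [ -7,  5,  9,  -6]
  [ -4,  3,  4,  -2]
x^4 - 8*x^3 + 24*x^2 - 32*x + 16

Expanding det(x·I − A) (e.g. by cofactor expansion or by noting that A is similar to its Jordan form J, which has the same characteristic polynomial as A) gives
  χ_A(x) = x^4 - 8*x^3 + 24*x^2 - 32*x + 16
which factors as (x - 2)^4. The eigenvalues (with algebraic multiplicities) are λ = 2 with multiplicity 4.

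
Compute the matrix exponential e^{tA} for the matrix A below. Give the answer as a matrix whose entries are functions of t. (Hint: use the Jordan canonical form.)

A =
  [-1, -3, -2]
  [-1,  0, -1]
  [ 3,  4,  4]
e^{tA} =
  [t^2*exp(t)/2 - 2*t*exp(t) + exp(t), t^2*exp(t)/2 - 3*t*exp(t), t^2*exp(t)/2 - 2*t*exp(t)]
  [-t*exp(t), -t*exp(t) + exp(t), -t*exp(t)]
  [-t^2*exp(t)/2 + 3*t*exp(t), -t^2*exp(t)/2 + 4*t*exp(t), -t^2*exp(t)/2 + 3*t*exp(t) + exp(t)]

Strategy: write A = P · J · P⁻¹ where J is a Jordan canonical form, so e^{tA} = P · e^{tJ} · P⁻¹, and e^{tJ} can be computed block-by-block.

A has Jordan form
J =
  [1, 1, 0]
  [0, 1, 1]
  [0, 0, 1]
(up to reordering of blocks).

Per-block formulas:
  For a 3×3 Jordan block J_3(1): exp(t · J_3(1)) = e^(1t)·(I + t·N + (t^2/2)·N^2), where N is the 3×3 nilpotent shift.

After assembling e^{tJ} and conjugating by P, we get:

e^{tA} =
  [t^2*exp(t)/2 - 2*t*exp(t) + exp(t), t^2*exp(t)/2 - 3*t*exp(t), t^2*exp(t)/2 - 2*t*exp(t)]
  [-t*exp(t), -t*exp(t) + exp(t), -t*exp(t)]
  [-t^2*exp(t)/2 + 3*t*exp(t), -t^2*exp(t)/2 + 4*t*exp(t), -t^2*exp(t)/2 + 3*t*exp(t) + exp(t)]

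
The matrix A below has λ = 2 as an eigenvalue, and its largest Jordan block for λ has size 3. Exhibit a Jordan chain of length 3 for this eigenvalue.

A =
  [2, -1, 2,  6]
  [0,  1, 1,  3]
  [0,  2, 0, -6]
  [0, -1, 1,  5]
A Jordan chain for λ = 2 of length 3:
v_1 = (-1, 0, 0, 0)ᵀ
v_2 = (-1, -1, 2, -1)ᵀ
v_3 = (0, 1, 0, 0)ᵀ

Let N = A − (2)·I. We want v_3 with N^3 v_3 = 0 but N^2 v_3 ≠ 0; then v_{j-1} := N · v_j for j = 3, …, 2.

Pick v_3 = (0, 1, 0, 0)ᵀ.
Then v_2 = N · v_3 = (-1, -1, 2, -1)ᵀ.
Then v_1 = N · v_2 = (-1, 0, 0, 0)ᵀ.

Sanity check: (A − (2)·I) v_1 = (0, 0, 0, 0)ᵀ = 0. ✓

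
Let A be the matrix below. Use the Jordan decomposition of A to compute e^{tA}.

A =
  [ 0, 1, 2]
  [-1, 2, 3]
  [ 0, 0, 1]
e^{tA} =
  [-t*exp(t) + exp(t), t*exp(t), t^2*exp(t)/2 + 2*t*exp(t)]
  [-t*exp(t), t*exp(t) + exp(t), t^2*exp(t)/2 + 3*t*exp(t)]
  [0, 0, exp(t)]

Strategy: write A = P · J · P⁻¹ where J is a Jordan canonical form, so e^{tA} = P · e^{tJ} · P⁻¹, and e^{tJ} can be computed block-by-block.

A has Jordan form
J =
  [1, 1, 0]
  [0, 1, 1]
  [0, 0, 1]
(up to reordering of blocks).

Per-block formulas:
  For a 3×3 Jordan block J_3(1): exp(t · J_3(1)) = e^(1t)·(I + t·N + (t^2/2)·N^2), where N is the 3×3 nilpotent shift.

After assembling e^{tJ} and conjugating by P, we get:

e^{tA} =
  [-t*exp(t) + exp(t), t*exp(t), t^2*exp(t)/2 + 2*t*exp(t)]
  [-t*exp(t), t*exp(t) + exp(t), t^2*exp(t)/2 + 3*t*exp(t)]
  [0, 0, exp(t)]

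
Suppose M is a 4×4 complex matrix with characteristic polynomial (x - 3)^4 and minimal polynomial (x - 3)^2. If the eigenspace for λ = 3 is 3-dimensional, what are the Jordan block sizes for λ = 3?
Block sizes for λ = 3: [2, 1, 1]

Step 1 — from the characteristic polynomial, algebraic multiplicity of λ = 3 is 4. From dim ker(M − (3)·I) = 3, there are exactly 3 Jordan blocks for λ = 3.
Step 2 — from the minimal polynomial, the factor (x − 3)^2 tells us the largest block for λ = 3 has size 2.
Step 3 — with total size 4, 3 blocks, and largest block 2, the block sizes (in nonincreasing order) are [2, 1, 1].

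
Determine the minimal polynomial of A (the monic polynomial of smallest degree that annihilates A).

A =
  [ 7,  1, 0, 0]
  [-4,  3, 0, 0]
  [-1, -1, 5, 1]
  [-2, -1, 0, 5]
x^2 - 10*x + 25

The characteristic polynomial is χ_A(x) = (x - 5)^4, so the eigenvalues are known. The minimal polynomial is
  m_A(x) = Π_λ (x − λ)^{k_λ}
where k_λ is the size of the *largest* Jordan block for λ (equivalently, the smallest k with (A − λI)^k v = 0 for every generalised eigenvector v of λ).

  λ = 5: largest Jordan block has size 2, contributing (x − 5)^2

So m_A(x) = (x - 5)^2 = x^2 - 10*x + 25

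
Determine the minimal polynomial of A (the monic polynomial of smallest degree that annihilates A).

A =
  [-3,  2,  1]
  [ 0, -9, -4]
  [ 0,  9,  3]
x^3 + 9*x^2 + 27*x + 27

The characteristic polynomial is χ_A(x) = (x + 3)^3, so the eigenvalues are known. The minimal polynomial is
  m_A(x) = Π_λ (x − λ)^{k_λ}
where k_λ is the size of the *largest* Jordan block for λ (equivalently, the smallest k with (A − λI)^k v = 0 for every generalised eigenvector v of λ).

  λ = -3: largest Jordan block has size 3, contributing (x + 3)^3

So m_A(x) = (x + 3)^3 = x^3 + 9*x^2 + 27*x + 27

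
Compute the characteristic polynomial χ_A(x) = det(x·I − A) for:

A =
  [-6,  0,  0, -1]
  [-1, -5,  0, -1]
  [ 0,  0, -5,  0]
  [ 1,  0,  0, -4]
x^4 + 20*x^3 + 150*x^2 + 500*x + 625

Expanding det(x·I − A) (e.g. by cofactor expansion or by noting that A is similar to its Jordan form J, which has the same characteristic polynomial as A) gives
  χ_A(x) = x^4 + 20*x^3 + 150*x^2 + 500*x + 625
which factors as (x + 5)^4. The eigenvalues (with algebraic multiplicities) are λ = -5 with multiplicity 4.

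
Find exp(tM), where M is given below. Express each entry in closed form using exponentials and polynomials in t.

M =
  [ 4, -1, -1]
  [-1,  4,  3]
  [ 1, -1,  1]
e^{tM} =
  [t^2*exp(3*t)/2 + t*exp(3*t) + exp(3*t), -t^2*exp(3*t)/2 - t*exp(3*t), -t^2*exp(3*t) - t*exp(3*t)]
  [t^2*exp(3*t)/2 - t*exp(3*t), -t^2*exp(3*t)/2 + t*exp(3*t) + exp(3*t), -t^2*exp(3*t) + 3*t*exp(3*t)]
  [t*exp(3*t), -t*exp(3*t), -2*t*exp(3*t) + exp(3*t)]

Strategy: write M = P · J · P⁻¹ where J is a Jordan canonical form, so e^{tM} = P · e^{tJ} · P⁻¹, and e^{tJ} can be computed block-by-block.

M has Jordan form
J =
  [3, 1, 0]
  [0, 3, 1]
  [0, 0, 3]
(up to reordering of blocks).

Per-block formulas:
  For a 3×3 Jordan block J_3(3): exp(t · J_3(3)) = e^(3t)·(I + t·N + (t^2/2)·N^2), where N is the 3×3 nilpotent shift.

After assembling e^{tJ} and conjugating by P, we get:

e^{tM} =
  [t^2*exp(3*t)/2 + t*exp(3*t) + exp(3*t), -t^2*exp(3*t)/2 - t*exp(3*t), -t^2*exp(3*t) - t*exp(3*t)]
  [t^2*exp(3*t)/2 - t*exp(3*t), -t^2*exp(3*t)/2 + t*exp(3*t) + exp(3*t), -t^2*exp(3*t) + 3*t*exp(3*t)]
  [t*exp(3*t), -t*exp(3*t), -2*t*exp(3*t) + exp(3*t)]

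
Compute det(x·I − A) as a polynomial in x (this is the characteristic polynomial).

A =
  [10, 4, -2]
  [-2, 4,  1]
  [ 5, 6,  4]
x^3 - 18*x^2 + 108*x - 216

Expanding det(x·I − A) (e.g. by cofactor expansion or by noting that A is similar to its Jordan form J, which has the same characteristic polynomial as A) gives
  χ_A(x) = x^3 - 18*x^2 + 108*x - 216
which factors as (x - 6)^3. The eigenvalues (with algebraic multiplicities) are λ = 6 with multiplicity 3.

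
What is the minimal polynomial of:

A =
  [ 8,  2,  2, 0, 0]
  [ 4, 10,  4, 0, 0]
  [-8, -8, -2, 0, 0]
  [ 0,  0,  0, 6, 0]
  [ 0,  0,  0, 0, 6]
x^2 - 10*x + 24

The characteristic polynomial is χ_A(x) = (x - 6)^4*(x - 4), so the eigenvalues are known. The minimal polynomial is
  m_A(x) = Π_λ (x − λ)^{k_λ}
where k_λ is the size of the *largest* Jordan block for λ (equivalently, the smallest k with (A − λI)^k v = 0 for every generalised eigenvector v of λ).

  λ = 4: largest Jordan block has size 1, contributing (x − 4)
  λ = 6: largest Jordan block has size 1, contributing (x − 6)

So m_A(x) = (x - 6)*(x - 4) = x^2 - 10*x + 24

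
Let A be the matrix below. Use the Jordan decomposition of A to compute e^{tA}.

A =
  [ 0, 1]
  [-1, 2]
e^{tA} =
  [-t*exp(t) + exp(t), t*exp(t)]
  [-t*exp(t), t*exp(t) + exp(t)]

Strategy: write A = P · J · P⁻¹ where J is a Jordan canonical form, so e^{tA} = P · e^{tJ} · P⁻¹, and e^{tJ} can be computed block-by-block.

A has Jordan form
J =
  [1, 1]
  [0, 1]
(up to reordering of blocks).

Per-block formulas:
  For a 2×2 Jordan block J_2(1): exp(t · J_2(1)) = e^(1t)·(I + t·N), where N is the 2×2 nilpotent shift.

After assembling e^{tJ} and conjugating by P, we get:

e^{tA} =
  [-t*exp(t) + exp(t), t*exp(t)]
  [-t*exp(t), t*exp(t) + exp(t)]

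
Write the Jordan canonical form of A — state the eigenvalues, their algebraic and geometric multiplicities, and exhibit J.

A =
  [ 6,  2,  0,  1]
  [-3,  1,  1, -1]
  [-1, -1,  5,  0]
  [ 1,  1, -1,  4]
J_3(4) ⊕ J_1(4)

The characteristic polynomial is
  det(x·I − A) = x^4 - 16*x^3 + 96*x^2 - 256*x + 256 = (x - 4)^4

Eigenvalues and multiplicities (the geometric multiplicity of λ is n − rank(A − λI), which equals the number of Jordan blocks for λ):
  λ = 4: algebraic multiplicity = 4, geometric multiplicity = 2

Determining the block sizes for each eigenvalue:
  λ = 4: with am = 4 and gm = 2, the partition is not yet determined (e.g. several partitions of 4 into 2 parts exist). Let N = A − (4)·I. Computing rank(N^1) = 2, rank(N^2) = 1, rank(N^3) = 0; the number of blocks of size ≥ j is rank(N^{j−1}) − rank(N^j), giving [2, 1, 1]. So we have 1 block(s) of size 3, 1 block(s) of size 1 → block sizes [3, 1]

Assembling the blocks gives a Jordan form
J =
  [4, 1, 0, 0]
  [0, 4, 1, 0]
  [0, 0, 4, 0]
  [0, 0, 0, 4]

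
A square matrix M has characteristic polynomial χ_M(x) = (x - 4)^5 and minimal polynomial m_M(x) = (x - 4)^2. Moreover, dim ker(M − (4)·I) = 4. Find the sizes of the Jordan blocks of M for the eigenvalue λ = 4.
Block sizes for λ = 4: [2, 1, 1, 1]

Step 1 — from the characteristic polynomial, algebraic multiplicity of λ = 4 is 5. From dim ker(M − (4)·I) = 4, there are exactly 4 Jordan blocks for λ = 4.
Step 2 — from the minimal polynomial, the factor (x − 4)^2 tells us the largest block for λ = 4 has size 2.
Step 3 — with total size 5, 4 blocks, and largest block 2, the block sizes (in nonincreasing order) are [2, 1, 1, 1].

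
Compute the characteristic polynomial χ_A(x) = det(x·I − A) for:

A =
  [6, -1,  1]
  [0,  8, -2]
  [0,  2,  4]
x^3 - 18*x^2 + 108*x - 216

Expanding det(x·I − A) (e.g. by cofactor expansion or by noting that A is similar to its Jordan form J, which has the same characteristic polynomial as A) gives
  χ_A(x) = x^3 - 18*x^2 + 108*x - 216
which factors as (x - 6)^3. The eigenvalues (with algebraic multiplicities) are λ = 6 with multiplicity 3.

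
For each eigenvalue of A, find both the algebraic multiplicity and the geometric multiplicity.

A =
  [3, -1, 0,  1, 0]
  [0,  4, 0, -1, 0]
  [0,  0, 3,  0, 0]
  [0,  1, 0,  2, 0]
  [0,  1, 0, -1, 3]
λ = 3: alg = 5, geom = 4

Step 1 — factor the characteristic polynomial to read off the algebraic multiplicities:
  χ_A(x) = (x - 3)^5

Step 2 — compute geometric multiplicities via the rank-nullity identity g(λ) = n − rank(A − λI):
  rank(A − (3)·I) = 1, so dim ker(A − (3)·I) = n − 1 = 4

Summary:
  λ = 3: algebraic multiplicity = 5, geometric multiplicity = 4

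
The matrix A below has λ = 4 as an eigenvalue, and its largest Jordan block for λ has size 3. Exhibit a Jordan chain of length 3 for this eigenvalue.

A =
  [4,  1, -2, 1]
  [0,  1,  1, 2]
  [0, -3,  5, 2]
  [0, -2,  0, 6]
A Jordan chain for λ = 4 of length 3:
v_1 = (1, 2, 2, 2)ᵀ
v_2 = (1, -3, -3, -2)ᵀ
v_3 = (0, 1, 0, 0)ᵀ

Let N = A − (4)·I. We want v_3 with N^3 v_3 = 0 but N^2 v_3 ≠ 0; then v_{j-1} := N · v_j for j = 3, …, 2.

Pick v_3 = (0, 1, 0, 0)ᵀ.
Then v_2 = N · v_3 = (1, -3, -3, -2)ᵀ.
Then v_1 = N · v_2 = (1, 2, 2, 2)ᵀ.

Sanity check: (A − (4)·I) v_1 = (0, 0, 0, 0)ᵀ = 0. ✓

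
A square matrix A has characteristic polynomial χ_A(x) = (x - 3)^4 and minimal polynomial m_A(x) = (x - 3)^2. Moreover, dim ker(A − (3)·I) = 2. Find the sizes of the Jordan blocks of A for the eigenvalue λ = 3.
Block sizes for λ = 3: [2, 2]

Step 1 — from the characteristic polynomial, algebraic multiplicity of λ = 3 is 4. From dim ker(A − (3)·I) = 2, there are exactly 2 Jordan blocks for λ = 3.
Step 2 — from the minimal polynomial, the factor (x − 3)^2 tells us the largest block for λ = 3 has size 2.
Step 3 — with total size 4, 2 blocks, and largest block 2, the block sizes (in nonincreasing order) are [2, 2].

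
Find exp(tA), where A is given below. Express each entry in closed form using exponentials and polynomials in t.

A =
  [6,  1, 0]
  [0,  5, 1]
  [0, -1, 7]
e^{tA} =
  [exp(6*t), -t^2*exp(6*t)/2 + t*exp(6*t), t^2*exp(6*t)/2]
  [0, -t*exp(6*t) + exp(6*t), t*exp(6*t)]
  [0, -t*exp(6*t), t*exp(6*t) + exp(6*t)]

Strategy: write A = P · J · P⁻¹ where J is a Jordan canonical form, so e^{tA} = P · e^{tJ} · P⁻¹, and e^{tJ} can be computed block-by-block.

A has Jordan form
J =
  [6, 1, 0]
  [0, 6, 1]
  [0, 0, 6]
(up to reordering of blocks).

Per-block formulas:
  For a 3×3 Jordan block J_3(6): exp(t · J_3(6)) = e^(6t)·(I + t·N + (t^2/2)·N^2), where N is the 3×3 nilpotent shift.

After assembling e^{tJ} and conjugating by P, we get:

e^{tA} =
  [exp(6*t), -t^2*exp(6*t)/2 + t*exp(6*t), t^2*exp(6*t)/2]
  [0, -t*exp(6*t) + exp(6*t), t*exp(6*t)]
  [0, -t*exp(6*t), t*exp(6*t) + exp(6*t)]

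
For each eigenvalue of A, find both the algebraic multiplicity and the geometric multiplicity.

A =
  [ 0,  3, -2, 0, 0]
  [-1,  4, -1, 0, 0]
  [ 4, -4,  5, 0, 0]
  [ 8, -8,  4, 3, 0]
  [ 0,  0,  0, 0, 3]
λ = 3: alg = 5, geom = 3

Step 1 — factor the characteristic polynomial to read off the algebraic multiplicities:
  χ_A(x) = (x - 3)^5

Step 2 — compute geometric multiplicities via the rank-nullity identity g(λ) = n − rank(A − λI):
  rank(A − (3)·I) = 2, so dim ker(A − (3)·I) = n − 2 = 3

Summary:
  λ = 3: algebraic multiplicity = 5, geometric multiplicity = 3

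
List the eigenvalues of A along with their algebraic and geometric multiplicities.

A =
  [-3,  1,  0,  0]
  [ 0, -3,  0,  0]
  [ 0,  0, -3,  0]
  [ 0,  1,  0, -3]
λ = -3: alg = 4, geom = 3

Step 1 — factor the characteristic polynomial to read off the algebraic multiplicities:
  χ_A(x) = (x + 3)^4

Step 2 — compute geometric multiplicities via the rank-nullity identity g(λ) = n − rank(A − λI):
  rank(A − (-3)·I) = 1, so dim ker(A − (-3)·I) = n − 1 = 3

Summary:
  λ = -3: algebraic multiplicity = 4, geometric multiplicity = 3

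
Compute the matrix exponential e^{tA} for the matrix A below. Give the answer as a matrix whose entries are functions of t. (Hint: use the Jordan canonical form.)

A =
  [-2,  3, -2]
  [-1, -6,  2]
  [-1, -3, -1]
e^{tA} =
  [t*exp(-3*t) + exp(-3*t), 3*t*exp(-3*t), -2*t*exp(-3*t)]
  [-t*exp(-3*t), -3*t*exp(-3*t) + exp(-3*t), 2*t*exp(-3*t)]
  [-t*exp(-3*t), -3*t*exp(-3*t), 2*t*exp(-3*t) + exp(-3*t)]

Strategy: write A = P · J · P⁻¹ where J is a Jordan canonical form, so e^{tA} = P · e^{tJ} · P⁻¹, and e^{tJ} can be computed block-by-block.

A has Jordan form
J =
  [-3,  1,  0]
  [ 0, -3,  0]
  [ 0,  0, -3]
(up to reordering of blocks).

Per-block formulas:
  For a 2×2 Jordan block J_2(-3): exp(t · J_2(-3)) = e^(-3t)·(I + t·N), where N is the 2×2 nilpotent shift.
  For a 1×1 block at λ = -3: exp(t · [-3]) = [e^(-3t)].

After assembling e^{tJ} and conjugating by P, we get:

e^{tA} =
  [t*exp(-3*t) + exp(-3*t), 3*t*exp(-3*t), -2*t*exp(-3*t)]
  [-t*exp(-3*t), -3*t*exp(-3*t) + exp(-3*t), 2*t*exp(-3*t)]
  [-t*exp(-3*t), -3*t*exp(-3*t), 2*t*exp(-3*t) + exp(-3*t)]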